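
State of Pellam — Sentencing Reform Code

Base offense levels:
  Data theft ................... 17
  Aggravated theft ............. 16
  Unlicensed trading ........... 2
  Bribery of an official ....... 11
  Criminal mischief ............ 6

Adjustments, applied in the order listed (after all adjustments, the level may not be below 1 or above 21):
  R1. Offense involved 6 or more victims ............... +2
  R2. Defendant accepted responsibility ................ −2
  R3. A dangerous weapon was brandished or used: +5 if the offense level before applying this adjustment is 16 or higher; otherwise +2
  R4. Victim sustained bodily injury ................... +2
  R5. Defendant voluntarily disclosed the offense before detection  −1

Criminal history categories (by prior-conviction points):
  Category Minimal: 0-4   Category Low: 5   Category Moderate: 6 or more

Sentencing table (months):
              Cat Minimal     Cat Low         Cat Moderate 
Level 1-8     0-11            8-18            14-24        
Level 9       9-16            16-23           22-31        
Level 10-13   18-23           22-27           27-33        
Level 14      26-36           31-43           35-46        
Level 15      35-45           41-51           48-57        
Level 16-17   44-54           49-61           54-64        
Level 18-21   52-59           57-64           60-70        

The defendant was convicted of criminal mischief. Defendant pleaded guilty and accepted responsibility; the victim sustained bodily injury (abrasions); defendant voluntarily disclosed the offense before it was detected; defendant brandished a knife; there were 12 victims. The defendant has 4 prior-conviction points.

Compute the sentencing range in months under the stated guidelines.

9-16 months

Base offense level for criminal mischief: 6.
R1 applies: 6 + 2 = 8.
R2 applies: 8 − 2 = 6.
R3 applies (level before this adjustment is 6 < 16, so +2): 6 + 2 = 8.
R4 applies: 8 + 2 = 10.
R5 applies: 10 − 1 = 9.
Final offense level: 9.
Criminal history: 4 prior points → Category Minimal (0-4).
Level 9 falls in the 9 band.
Grid: Level 9 × Category Minimal = 9-16 months.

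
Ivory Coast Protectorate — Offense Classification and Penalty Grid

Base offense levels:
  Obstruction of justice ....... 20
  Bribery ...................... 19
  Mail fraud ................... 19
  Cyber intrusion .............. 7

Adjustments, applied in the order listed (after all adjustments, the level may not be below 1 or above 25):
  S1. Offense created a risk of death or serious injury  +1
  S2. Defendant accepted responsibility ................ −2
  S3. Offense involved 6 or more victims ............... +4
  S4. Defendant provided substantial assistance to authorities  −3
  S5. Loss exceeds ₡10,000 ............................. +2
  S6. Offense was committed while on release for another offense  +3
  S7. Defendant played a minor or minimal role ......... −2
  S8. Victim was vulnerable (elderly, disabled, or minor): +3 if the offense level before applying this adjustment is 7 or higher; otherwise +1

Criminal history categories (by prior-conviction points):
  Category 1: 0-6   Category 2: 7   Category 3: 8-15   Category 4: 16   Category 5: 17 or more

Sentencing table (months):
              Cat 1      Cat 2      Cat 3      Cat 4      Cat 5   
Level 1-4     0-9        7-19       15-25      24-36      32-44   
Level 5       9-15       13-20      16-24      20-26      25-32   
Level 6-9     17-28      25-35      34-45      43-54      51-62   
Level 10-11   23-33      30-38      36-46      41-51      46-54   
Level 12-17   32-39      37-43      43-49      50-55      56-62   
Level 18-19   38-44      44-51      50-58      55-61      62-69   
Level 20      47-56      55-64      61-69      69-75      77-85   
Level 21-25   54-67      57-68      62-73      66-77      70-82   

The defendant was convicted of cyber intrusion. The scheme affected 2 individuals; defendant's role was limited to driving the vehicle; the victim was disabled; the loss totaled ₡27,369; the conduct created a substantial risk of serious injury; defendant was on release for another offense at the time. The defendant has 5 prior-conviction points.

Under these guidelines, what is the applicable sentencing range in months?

32-39 months

Base offense level for cyber intrusion: 7.
S1 applies: 7 + 1 = 8.
S2 does not apply.
S3 does not apply.
S5 applies: 8 + 2 = 10.
S6 applies: 10 + 3 = 13.
S7 applies: 13 − 2 = 11.
S8 applies (level before this adjustment is 11 ≥ 7, so +3): 11 + 3 = 14.
Final offense level: 14.
Criminal history: 5 prior points → Category 1 (0-6).
Level 14 falls in the 12-17 band.
Grid: Level 12-17 × Category 1 = 32-39 months.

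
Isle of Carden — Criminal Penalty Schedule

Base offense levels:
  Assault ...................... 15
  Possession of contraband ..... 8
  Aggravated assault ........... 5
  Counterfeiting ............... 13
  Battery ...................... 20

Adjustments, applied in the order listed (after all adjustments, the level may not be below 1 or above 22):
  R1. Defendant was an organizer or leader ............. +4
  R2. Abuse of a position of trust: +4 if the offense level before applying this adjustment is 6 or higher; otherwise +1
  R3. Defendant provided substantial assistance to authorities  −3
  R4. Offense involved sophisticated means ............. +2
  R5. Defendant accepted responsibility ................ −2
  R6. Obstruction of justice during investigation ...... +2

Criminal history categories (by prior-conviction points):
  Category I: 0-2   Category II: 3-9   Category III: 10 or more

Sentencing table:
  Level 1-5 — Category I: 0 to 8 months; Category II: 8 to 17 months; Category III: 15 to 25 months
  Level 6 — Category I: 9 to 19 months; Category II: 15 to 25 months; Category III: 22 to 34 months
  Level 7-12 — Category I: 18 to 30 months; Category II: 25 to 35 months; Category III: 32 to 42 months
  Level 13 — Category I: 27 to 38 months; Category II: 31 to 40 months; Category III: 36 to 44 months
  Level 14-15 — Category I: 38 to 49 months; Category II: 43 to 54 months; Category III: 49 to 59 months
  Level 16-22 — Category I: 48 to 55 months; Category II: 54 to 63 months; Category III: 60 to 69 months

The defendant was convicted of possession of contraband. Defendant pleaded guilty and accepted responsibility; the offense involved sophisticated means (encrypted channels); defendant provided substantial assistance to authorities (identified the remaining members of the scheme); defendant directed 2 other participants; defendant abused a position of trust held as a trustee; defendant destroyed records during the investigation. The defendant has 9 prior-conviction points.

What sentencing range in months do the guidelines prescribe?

43-54 months

Base offense level for possession of contraband: 8.
R1 applies: 8 + 4 = 12.
R2 applies (level before this adjustment is 12 ≥ 6, so +4): 12 + 4 = 16.
R3 applies: 16 − 3 = 13.
R4 applies: 13 + 2 = 15.
R5 applies: 15 − 2 = 13.
R6 applies: 13 + 2 = 15.
Final offense level: 15.
Criminal history: 9 prior points → Category II (3-9).
Level 15 falls in the 14-15 band.
Grid: Level 14-15 × Category II = 43-54 months.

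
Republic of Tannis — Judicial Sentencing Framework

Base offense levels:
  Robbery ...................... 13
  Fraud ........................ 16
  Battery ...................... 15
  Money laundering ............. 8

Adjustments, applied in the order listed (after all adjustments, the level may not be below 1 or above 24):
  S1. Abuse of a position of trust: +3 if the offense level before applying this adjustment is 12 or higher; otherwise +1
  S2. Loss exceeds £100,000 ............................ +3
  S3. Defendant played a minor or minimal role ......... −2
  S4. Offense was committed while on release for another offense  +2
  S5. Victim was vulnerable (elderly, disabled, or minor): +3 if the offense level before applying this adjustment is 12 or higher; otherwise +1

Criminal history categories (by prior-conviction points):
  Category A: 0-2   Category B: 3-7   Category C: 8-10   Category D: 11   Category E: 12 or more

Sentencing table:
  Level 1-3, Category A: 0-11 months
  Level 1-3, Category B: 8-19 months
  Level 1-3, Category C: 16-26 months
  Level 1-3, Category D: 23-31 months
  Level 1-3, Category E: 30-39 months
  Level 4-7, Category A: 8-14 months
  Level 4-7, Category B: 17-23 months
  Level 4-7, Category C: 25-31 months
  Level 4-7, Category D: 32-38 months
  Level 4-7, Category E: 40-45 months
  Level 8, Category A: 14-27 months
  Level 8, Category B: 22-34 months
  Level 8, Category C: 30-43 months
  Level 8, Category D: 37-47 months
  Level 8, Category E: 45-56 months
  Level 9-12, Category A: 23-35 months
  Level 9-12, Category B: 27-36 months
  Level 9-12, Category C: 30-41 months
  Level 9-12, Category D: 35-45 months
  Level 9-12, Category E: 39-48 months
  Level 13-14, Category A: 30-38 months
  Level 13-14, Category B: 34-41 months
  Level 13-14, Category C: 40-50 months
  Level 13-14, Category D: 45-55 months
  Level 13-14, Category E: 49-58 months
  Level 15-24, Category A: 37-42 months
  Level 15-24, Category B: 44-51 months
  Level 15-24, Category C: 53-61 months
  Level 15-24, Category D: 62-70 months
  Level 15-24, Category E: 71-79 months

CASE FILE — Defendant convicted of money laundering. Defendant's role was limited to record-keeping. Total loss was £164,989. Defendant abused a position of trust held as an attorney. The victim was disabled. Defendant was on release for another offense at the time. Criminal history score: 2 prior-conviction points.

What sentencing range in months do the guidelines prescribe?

37-42 months

Base offense level for money laundering: 8.
S1 applies (level before this adjustment is 8 < 12, so +1): 8 + 1 = 9.
S2 applies: 9 + 3 = 12.
S3 applies: 12 − 2 = 10.
S4 applies: 10 + 2 = 12.
S5 applies (level before this adjustment is 12 ≥ 12, so +3): 12 + 3 = 15.
Final offense level: 15.
Criminal history: 2 prior points → Category A (0-2).
Level 15 falls in the 15-24 band.
Grid: Level 15-24 × Category A = 37-42 months.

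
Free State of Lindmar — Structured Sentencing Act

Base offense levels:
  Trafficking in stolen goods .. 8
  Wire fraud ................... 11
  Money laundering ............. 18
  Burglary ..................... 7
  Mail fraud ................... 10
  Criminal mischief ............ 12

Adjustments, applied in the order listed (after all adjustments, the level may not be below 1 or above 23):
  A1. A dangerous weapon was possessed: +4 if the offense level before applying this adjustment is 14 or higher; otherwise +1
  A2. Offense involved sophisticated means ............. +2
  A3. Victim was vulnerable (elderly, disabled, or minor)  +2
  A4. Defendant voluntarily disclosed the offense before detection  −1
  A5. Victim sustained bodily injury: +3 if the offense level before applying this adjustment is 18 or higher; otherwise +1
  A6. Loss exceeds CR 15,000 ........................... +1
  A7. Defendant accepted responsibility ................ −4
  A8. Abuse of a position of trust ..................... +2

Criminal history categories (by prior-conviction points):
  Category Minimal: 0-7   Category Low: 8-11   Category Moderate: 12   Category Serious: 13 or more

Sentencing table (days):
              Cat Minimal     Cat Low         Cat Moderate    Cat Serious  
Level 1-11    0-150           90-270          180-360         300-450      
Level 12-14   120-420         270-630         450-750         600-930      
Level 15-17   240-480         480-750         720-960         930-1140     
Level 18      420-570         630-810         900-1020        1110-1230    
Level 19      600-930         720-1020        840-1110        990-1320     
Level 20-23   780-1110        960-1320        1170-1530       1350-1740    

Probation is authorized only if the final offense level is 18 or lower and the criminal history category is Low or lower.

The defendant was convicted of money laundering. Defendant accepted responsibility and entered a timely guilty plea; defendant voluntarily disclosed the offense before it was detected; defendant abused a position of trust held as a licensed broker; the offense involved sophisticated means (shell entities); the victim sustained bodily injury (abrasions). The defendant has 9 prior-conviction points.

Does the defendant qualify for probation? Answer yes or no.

No

Base offense level for money laundering: 18.
A2 applies: 18 + 2 = 20.
A3 does not apply.
A4 applies: 20 − 1 = 19.
A5 applies (level before this adjustment is 19 ≥ 18, so +3): 19 + 3 = 22.
A7 applies: 22 − 4 = 18.
A8 applies: 18 + 2 = 20.
Final offense level: 20.
Criminal history: 9 prior points → Category Low (8-11).
Level 20 falls in the 20-23 band.
Grid: Level 20-23 × Category Low = 960-1320 days.
Probation check: level 20 > 18 and category Low ≤ Low → not eligible.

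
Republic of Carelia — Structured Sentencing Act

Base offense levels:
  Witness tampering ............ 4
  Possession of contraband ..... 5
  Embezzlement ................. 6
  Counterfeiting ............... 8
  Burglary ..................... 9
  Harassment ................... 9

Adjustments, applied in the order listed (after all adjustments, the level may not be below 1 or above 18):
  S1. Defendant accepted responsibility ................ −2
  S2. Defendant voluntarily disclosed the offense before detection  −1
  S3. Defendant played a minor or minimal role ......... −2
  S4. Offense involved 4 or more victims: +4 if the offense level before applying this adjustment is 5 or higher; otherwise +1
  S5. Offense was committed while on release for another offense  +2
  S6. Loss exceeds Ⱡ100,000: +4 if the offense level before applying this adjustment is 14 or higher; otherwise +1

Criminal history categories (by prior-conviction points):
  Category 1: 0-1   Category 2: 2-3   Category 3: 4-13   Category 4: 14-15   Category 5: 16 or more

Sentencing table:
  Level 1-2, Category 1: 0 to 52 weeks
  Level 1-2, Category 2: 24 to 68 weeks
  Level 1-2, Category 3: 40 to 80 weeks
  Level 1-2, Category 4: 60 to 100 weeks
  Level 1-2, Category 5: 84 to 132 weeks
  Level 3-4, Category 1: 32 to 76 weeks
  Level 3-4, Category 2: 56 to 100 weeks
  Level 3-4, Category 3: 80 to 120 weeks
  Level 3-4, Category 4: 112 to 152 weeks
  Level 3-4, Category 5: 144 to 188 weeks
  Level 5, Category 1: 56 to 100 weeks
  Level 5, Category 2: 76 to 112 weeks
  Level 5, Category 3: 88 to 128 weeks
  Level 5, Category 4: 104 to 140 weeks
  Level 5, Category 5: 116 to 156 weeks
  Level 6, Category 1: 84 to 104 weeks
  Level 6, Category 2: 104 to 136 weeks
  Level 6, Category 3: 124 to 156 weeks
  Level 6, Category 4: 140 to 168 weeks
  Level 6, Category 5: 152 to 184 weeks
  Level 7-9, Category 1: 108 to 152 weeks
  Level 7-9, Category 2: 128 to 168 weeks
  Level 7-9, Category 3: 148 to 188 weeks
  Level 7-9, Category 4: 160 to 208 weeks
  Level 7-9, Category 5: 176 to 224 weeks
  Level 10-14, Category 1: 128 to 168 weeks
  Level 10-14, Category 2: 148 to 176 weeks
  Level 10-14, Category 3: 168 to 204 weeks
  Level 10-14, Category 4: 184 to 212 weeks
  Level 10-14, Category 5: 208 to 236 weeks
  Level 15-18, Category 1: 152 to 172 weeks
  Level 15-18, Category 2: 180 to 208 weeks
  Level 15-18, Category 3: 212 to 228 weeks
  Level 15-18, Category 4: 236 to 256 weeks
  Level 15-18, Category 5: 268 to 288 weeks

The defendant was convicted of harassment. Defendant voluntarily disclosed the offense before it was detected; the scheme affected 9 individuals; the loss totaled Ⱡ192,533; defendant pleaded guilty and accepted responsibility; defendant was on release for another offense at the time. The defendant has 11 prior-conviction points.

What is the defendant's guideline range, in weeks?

Base offense level for harassment: 9.
S1 applies: 9 − 2 = 7.
S2 applies: 7 − 1 = 6.
S3 does not apply.
S4 applies (level before this adjustment is 6 ≥ 5, so +4): 6 + 4 = 10.
S5 applies: 10 + 2 = 12.
S6 applies (level before this adjustment is 12 < 14, so +1): 12 + 1 = 13.
Final offense level: 13.
Criminal history: 11 prior points → Category 3 (4-13).
Level 13 falls in the 10-14 band.
Grid: Level 10-14 × Category 3 = 168-204 weeks.

168-204 weeks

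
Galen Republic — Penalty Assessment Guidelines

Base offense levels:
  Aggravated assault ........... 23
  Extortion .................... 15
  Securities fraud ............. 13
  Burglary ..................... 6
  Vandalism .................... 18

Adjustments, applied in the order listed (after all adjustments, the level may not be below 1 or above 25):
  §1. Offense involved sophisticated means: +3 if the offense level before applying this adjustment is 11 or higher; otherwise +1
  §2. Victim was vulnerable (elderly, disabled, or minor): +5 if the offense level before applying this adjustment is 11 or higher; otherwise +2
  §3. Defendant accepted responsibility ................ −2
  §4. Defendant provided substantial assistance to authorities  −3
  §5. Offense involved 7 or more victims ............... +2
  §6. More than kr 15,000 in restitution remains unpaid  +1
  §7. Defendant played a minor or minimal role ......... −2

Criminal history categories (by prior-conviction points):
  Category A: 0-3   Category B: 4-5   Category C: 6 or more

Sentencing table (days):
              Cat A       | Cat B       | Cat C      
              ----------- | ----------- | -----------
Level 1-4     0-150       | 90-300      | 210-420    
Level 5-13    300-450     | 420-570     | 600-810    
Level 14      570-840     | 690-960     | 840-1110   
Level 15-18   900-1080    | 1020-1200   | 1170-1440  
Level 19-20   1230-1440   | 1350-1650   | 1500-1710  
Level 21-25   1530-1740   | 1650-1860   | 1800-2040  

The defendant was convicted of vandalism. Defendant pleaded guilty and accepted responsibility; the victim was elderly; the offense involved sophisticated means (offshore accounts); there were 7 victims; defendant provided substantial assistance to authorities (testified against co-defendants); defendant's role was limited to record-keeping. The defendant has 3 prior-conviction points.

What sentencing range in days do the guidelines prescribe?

Base offense level for vandalism: 18.
§1 applies (level before this adjustment is 18 ≥ 11, so +3): 18 + 3 = 21.
§2 applies (level before this adjustment is 21 ≥ 11, so +5): 21 + 5 = 26.
§3 applies: 26 − 2 = 24.
§4 applies: 24 − 3 = 21.
§5 applies: 21 + 2 = 23.
§7 applies: 23 − 2 = 21.
Final offense level: 21.
Criminal history: 3 prior points → Category A (0-3).
Level 21 falls in the 21-25 band.
Grid: Level 21-25 × Category A = 1530-1740 days.

1530-1740 days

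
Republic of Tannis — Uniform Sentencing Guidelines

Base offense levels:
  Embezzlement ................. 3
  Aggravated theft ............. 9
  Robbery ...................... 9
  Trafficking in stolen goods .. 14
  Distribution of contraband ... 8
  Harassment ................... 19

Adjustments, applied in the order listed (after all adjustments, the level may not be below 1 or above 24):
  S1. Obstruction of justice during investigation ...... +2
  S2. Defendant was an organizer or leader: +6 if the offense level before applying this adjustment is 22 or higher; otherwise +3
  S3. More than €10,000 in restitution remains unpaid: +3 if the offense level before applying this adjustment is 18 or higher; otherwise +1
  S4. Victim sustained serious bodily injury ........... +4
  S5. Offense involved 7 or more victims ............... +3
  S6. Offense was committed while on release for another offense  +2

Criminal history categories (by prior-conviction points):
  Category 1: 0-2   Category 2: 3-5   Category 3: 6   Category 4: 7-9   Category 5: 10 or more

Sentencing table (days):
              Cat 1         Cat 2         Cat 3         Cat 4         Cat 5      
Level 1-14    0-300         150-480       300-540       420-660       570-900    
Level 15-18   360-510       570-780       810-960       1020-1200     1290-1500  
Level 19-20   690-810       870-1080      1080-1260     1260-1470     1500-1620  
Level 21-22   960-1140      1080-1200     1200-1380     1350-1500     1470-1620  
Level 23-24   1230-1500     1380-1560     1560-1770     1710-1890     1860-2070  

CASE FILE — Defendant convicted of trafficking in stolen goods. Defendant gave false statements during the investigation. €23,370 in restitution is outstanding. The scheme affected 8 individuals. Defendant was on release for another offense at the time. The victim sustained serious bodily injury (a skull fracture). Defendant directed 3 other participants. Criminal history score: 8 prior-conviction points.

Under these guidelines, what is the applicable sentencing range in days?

Base offense level for trafficking in stolen goods: 14.
S1 applies: 14 + 2 = 16.
S2 applies (level before this adjustment is 16 < 22, so +3): 16 + 3 = 19.
S3 applies (level before this adjustment is 19 ≥ 18, so +3): 19 + 3 = 22.
S4 applies: 22 + 4 = 26.
S5 applies: 26 + 3 = 29.
S6 applies: 29 + 2 = 31.
Level 31 exceeds the maximum of 24; capped at 24.
Final offense level: 24.
Criminal history: 8 prior points → Category 4 (7-9).
Level 24 falls in the 23-24 band.
Grid: Level 23-24 × Category 4 = 1710-1890 days.

1710-1890 days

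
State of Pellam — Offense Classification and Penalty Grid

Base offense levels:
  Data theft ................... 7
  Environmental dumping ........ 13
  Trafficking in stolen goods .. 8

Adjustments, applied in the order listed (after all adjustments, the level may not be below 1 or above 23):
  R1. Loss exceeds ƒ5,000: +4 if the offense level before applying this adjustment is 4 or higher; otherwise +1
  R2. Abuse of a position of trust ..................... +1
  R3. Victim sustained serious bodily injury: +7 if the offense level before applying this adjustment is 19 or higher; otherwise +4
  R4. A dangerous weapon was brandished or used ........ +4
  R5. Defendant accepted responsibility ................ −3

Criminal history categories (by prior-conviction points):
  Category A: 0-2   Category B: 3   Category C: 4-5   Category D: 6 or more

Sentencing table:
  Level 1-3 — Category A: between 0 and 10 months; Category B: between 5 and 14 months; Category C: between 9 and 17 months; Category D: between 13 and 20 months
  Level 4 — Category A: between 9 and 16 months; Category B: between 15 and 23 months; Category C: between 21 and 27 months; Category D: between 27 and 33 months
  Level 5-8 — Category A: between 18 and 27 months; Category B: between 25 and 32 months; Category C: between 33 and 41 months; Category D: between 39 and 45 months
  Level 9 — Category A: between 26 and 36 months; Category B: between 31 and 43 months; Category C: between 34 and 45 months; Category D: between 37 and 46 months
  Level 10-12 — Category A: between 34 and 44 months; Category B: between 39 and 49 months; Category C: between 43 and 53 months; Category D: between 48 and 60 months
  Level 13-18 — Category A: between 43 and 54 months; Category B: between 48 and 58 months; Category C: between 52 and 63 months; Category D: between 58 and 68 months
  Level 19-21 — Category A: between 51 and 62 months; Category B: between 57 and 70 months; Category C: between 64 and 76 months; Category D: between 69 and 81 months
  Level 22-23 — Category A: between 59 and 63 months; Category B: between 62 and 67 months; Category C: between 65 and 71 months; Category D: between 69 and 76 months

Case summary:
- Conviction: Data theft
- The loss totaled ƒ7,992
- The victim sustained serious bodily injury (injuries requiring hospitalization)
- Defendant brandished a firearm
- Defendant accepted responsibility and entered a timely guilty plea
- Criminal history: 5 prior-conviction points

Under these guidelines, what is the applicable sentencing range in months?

52-63 months

Base offense level for data theft: 7.
R1 applies (level before this adjustment is 7 ≥ 4, so +4): 7 + 4 = 11.
R3 applies (level before this adjustment is 11 < 19, so +4): 11 + 4 = 15.
R4 applies: 15 + 4 = 19.
R5 applies: 19 − 3 = 16.
Final offense level: 16.
Criminal history: 5 prior points → Category C (4-5).
Level 16 falls in the 13-18 band.
Grid: Level 13-18 × Category C = 52-63 months.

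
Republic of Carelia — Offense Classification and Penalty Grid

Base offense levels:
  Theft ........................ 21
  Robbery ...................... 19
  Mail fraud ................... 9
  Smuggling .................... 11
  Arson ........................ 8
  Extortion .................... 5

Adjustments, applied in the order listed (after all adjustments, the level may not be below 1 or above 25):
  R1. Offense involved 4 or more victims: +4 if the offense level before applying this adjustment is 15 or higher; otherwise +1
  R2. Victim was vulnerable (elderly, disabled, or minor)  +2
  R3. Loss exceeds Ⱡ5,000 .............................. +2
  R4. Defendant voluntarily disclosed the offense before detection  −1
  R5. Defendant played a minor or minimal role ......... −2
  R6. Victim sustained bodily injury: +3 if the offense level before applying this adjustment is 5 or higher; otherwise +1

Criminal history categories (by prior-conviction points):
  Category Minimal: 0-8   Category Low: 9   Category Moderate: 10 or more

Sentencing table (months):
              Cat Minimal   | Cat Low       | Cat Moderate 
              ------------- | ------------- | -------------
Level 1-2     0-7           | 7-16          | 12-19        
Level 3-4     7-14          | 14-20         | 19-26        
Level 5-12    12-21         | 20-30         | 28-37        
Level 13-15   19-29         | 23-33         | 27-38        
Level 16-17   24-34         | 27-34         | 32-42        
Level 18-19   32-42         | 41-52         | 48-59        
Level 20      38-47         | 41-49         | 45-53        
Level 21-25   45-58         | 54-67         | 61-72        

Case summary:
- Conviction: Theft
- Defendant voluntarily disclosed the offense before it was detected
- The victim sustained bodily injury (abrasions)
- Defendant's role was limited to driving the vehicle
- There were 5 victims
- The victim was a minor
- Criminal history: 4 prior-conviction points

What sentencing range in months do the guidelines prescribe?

45-58 months

Base offense level for theft: 21.
R1 applies (level before this adjustment is 21 ≥ 15, so +4): 21 + 4 = 25.
R2 applies: 25 + 2 = 27.
R4 applies: 27 − 1 = 26.
R5 applies: 26 − 2 = 24.
R6 applies (level before this adjustment is 24 ≥ 5, so +3): 24 + 3 = 27.
Level 27 exceeds the maximum of 25; capped at 25.
Final offense level: 25.
Criminal history: 4 prior points → Category Minimal (0-8).
Level 25 falls in the 21-25 band.
Grid: Level 21-25 × Category Minimal = 45-58 months.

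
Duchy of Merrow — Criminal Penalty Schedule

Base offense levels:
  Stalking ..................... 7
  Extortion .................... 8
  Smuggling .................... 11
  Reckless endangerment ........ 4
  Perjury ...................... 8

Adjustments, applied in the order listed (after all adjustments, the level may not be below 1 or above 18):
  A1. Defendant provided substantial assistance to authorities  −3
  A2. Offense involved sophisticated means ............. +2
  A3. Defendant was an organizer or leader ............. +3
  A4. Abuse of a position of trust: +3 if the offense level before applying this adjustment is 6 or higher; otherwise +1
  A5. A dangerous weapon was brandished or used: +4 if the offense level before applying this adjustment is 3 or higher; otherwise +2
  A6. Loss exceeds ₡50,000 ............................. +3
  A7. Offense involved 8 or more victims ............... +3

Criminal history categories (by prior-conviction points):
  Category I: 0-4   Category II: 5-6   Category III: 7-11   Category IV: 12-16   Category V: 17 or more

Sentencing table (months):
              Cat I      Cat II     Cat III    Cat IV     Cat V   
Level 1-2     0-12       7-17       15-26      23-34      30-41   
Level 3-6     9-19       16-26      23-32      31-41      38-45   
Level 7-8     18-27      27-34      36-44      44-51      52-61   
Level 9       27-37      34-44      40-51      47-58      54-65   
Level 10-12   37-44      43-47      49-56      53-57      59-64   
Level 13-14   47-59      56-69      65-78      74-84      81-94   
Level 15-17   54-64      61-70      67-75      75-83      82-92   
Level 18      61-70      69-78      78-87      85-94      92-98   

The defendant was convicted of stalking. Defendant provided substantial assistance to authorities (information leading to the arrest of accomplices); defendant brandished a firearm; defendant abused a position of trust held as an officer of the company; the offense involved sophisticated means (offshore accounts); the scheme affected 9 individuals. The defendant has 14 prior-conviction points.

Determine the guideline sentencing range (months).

75-83 months

Base offense level for stalking: 7.
A1 applies: 7 − 3 = 4.
A2 applies: 4 + 2 = 6.
A4 applies (level before this adjustment is 6 ≥ 6, so +3): 6 + 3 = 9.
A5 applies (level before this adjustment is 9 ≥ 3, so +4): 9 + 4 = 13.
A6 does not apply.
A7 applies: 13 + 3 = 16.
Final offense level: 16.
Criminal history: 14 prior points → Category IV (12-16).
Level 16 falls in the 15-17 band.
Grid: Level 15-17 × Category IV = 75-83 months.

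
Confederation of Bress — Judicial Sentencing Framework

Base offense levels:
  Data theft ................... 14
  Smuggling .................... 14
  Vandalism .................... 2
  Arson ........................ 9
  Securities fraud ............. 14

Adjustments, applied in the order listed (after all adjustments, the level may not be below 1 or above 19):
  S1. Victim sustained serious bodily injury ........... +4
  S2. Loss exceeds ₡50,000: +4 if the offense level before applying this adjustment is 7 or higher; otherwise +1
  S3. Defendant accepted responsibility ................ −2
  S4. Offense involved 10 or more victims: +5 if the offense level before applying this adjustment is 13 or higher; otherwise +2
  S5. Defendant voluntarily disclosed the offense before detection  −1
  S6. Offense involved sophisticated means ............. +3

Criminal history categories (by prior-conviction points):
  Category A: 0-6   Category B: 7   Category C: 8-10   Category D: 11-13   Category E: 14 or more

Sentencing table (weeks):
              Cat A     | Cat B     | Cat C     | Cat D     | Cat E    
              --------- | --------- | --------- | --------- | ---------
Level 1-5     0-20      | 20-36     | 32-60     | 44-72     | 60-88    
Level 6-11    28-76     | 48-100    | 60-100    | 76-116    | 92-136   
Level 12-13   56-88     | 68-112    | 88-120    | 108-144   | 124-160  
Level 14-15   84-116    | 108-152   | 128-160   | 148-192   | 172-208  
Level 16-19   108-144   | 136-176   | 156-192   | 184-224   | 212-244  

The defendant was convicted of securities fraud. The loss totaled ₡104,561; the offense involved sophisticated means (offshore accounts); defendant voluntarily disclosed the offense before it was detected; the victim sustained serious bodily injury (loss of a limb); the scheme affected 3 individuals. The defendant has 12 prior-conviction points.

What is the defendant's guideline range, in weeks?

184-224 weeks

Base offense level for securities fraud: 14.
S1 applies: 14 + 4 = 18.
S2 applies (level before this adjustment is 18 ≥ 7, so +4): 18 + 4 = 22.
S5 applies: 22 − 1 = 21.
S6 applies: 21 + 3 = 24.
Level 24 exceeds the maximum of 19; capped at 19.
Final offense level: 19.
Criminal history: 12 prior points → Category D (11-13).
Level 19 falls in the 16-19 band.
Grid: Level 16-19 × Category D = 184-224 weeks.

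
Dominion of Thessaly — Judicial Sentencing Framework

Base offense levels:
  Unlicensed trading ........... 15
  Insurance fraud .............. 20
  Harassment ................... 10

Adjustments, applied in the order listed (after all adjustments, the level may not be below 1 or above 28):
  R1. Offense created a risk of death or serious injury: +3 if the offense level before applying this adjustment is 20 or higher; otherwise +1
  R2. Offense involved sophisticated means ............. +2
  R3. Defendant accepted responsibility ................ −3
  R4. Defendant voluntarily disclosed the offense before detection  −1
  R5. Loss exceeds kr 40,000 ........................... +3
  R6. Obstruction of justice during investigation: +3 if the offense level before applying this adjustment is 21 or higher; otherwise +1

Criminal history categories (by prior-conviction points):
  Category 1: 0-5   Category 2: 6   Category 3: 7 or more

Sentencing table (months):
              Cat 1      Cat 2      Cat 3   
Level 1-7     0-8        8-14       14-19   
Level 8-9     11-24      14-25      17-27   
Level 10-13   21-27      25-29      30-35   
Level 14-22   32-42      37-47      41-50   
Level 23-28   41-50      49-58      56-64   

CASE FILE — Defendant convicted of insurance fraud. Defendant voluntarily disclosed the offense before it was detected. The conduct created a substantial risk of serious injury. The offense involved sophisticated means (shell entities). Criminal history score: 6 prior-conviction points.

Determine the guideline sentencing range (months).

49-58 months

Base offense level for insurance fraud: 20.
R1 applies (level before this adjustment is 20 ≥ 20, so +3): 20 + 3 = 23.
R2 applies: 23 + 2 = 25.
R3 does not apply.
R4 applies: 25 − 1 = 24.
R5 does not apply.
R6 does not apply.
Final offense level: 24.
Criminal history: 6 prior points → Category 2 (6).
Level 24 falls in the 23-28 band.
Grid: Level 23-28 × Category 2 = 49-58 months.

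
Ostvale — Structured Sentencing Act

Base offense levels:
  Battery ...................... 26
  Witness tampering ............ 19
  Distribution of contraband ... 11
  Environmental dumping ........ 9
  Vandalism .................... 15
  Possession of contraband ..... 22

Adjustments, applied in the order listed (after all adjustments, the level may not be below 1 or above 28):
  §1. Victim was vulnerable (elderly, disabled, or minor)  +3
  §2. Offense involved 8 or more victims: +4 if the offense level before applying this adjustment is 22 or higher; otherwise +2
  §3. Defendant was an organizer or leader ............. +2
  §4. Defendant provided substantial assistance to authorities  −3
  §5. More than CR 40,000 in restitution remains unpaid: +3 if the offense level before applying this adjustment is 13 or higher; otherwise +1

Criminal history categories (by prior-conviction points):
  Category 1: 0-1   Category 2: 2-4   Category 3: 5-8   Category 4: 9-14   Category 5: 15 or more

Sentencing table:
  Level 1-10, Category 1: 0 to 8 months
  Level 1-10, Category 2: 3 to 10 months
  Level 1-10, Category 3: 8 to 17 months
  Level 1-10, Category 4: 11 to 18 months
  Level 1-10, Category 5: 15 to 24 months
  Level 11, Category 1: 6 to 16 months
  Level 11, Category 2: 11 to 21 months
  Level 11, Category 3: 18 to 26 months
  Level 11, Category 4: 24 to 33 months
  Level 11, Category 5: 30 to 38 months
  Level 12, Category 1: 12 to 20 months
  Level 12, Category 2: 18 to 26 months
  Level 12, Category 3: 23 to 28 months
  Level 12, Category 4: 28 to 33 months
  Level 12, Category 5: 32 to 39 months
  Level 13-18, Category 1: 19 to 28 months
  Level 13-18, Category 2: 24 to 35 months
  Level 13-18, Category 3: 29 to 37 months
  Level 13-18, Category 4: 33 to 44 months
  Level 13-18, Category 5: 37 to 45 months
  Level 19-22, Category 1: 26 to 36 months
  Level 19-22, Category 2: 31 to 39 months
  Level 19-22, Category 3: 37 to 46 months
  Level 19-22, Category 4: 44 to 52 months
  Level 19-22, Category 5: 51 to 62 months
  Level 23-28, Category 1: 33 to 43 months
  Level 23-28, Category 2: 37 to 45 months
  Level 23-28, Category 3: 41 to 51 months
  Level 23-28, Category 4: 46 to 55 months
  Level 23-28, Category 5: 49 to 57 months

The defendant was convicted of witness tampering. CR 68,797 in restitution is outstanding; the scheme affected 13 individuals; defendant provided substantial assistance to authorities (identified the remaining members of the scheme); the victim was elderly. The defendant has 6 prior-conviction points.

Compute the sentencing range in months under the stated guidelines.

41-51 months

Base offense level for witness tampering: 19.
§1 applies: 19 + 3 = 22.
§2 applies (level before this adjustment is 22 ≥ 22, so +4): 22 + 4 = 26.
§3 does not apply.
§4 applies: 26 − 3 = 23.
§5 applies (level before this adjustment is 23 ≥ 13, so +3): 23 + 3 = 26.
Final offense level: 26.
Criminal history: 6 prior points → Category 3 (5-8).
Level 26 falls in the 23-28 band.
Grid: Level 23-28 × Category 3 = 41-51 months.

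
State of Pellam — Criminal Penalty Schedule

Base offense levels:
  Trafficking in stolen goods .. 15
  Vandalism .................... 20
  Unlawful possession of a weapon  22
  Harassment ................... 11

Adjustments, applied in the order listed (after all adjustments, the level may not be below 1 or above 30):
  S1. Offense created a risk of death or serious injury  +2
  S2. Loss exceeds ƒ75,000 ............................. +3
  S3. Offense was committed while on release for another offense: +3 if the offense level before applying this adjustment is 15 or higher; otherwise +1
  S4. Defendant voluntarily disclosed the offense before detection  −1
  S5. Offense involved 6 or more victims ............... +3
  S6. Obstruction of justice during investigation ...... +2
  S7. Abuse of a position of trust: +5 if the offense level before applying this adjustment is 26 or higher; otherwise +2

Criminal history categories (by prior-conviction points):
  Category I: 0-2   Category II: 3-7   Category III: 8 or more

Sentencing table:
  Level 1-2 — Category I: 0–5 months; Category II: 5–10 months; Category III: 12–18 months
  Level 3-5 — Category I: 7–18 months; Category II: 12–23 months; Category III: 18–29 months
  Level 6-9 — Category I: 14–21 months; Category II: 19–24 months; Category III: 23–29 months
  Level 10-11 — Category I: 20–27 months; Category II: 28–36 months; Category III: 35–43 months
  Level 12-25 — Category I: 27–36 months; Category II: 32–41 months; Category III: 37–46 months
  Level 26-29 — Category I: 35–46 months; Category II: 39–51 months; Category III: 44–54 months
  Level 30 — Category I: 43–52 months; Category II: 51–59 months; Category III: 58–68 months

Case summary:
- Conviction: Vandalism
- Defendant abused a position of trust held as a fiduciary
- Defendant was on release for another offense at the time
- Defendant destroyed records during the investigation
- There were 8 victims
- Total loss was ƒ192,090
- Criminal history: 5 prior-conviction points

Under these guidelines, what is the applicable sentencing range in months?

Base offense level for vandalism: 20.
S1 does not apply.
S2 applies: 20 + 3 = 23.
S3 applies (level before this adjustment is 23 ≥ 15, so +3): 23 + 3 = 26.
S4 does not apply.
S5 applies: 26 + 3 = 29.
S6 applies: 29 + 2 = 31.
S7 applies (level before this adjustment is 31 ≥ 26, so +5): 31 + 5 = 36.
Level 36 exceeds the maximum of 30; capped at 30.
Final offense level: 30.
Criminal history: 5 prior points → Category II (3-7).
Level 30 falls in the 30 band.
Grid: Level 30 × Category II = 51-59 months.

51-59 months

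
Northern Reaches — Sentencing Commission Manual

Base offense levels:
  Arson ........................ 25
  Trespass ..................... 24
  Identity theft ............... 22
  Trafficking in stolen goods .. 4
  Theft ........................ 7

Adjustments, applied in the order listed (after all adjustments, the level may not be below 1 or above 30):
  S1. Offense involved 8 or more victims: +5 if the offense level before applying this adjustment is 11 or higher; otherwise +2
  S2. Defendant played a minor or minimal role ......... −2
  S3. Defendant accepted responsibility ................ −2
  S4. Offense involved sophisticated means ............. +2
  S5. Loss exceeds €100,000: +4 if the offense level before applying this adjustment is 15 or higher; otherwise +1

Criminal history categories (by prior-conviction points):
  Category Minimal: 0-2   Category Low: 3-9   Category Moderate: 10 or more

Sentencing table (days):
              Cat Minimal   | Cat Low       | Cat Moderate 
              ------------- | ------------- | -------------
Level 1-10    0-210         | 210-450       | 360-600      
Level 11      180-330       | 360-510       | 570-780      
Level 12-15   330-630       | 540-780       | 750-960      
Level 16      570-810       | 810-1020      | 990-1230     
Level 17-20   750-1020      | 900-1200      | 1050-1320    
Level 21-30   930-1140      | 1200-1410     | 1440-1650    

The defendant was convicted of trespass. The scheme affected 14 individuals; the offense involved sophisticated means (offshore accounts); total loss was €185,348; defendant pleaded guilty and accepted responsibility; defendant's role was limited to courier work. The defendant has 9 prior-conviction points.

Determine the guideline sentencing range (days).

Base offense level for trespass: 24.
S1 applies (level before this adjustment is 24 ≥ 11, so +5): 24 + 5 = 29.
S2 applies: 29 − 2 = 27.
S3 applies: 27 − 2 = 25.
S4 applies: 25 + 2 = 27.
S5 applies (level before this adjustment is 27 ≥ 15, so +4): 27 + 4 = 31.
Level 31 exceeds the maximum of 30; capped at 30.
Final offense level: 30.
Criminal history: 9 prior points → Category Low (3-9).
Level 30 falls in the 21-30 band.
Grid: Level 21-30 × Category Low = 1200-1410 days.

1200-1410 days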